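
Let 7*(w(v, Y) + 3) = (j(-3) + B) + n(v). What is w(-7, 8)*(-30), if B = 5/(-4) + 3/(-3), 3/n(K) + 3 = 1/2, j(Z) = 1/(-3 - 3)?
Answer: 211/2 ≈ 105.50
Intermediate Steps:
j(Z) = -⅙ (j(Z) = 1/(-6) = -⅙)
n(K) = -6/5 (n(K) = 3/(-3 + 1/2) = 3/(-3 + ½) = 3/(-5/2) = 3*(-⅖) = -6/5)
B = -9/4 (B = 5*(-¼) + 3*(-⅓) = -5/4 - 1 = -9/4 ≈ -2.2500)
w(v, Y) = -211/60 (w(v, Y) = -3 + ((-⅙ - 9/4) - 6/5)/7 = -3 + (-29/12 - 6/5)/7 = -3 + (⅐)*(-217/60) = -3 - 31/60 = -211/60)
w(-7, 8)*(-30) = -211/60*(-30) = 211/2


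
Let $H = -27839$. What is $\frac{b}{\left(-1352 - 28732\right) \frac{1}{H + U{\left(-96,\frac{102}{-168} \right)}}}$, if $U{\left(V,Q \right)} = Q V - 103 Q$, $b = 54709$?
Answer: $\frac{14153382427}{280784} \approx 50407.0$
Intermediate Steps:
$U{\left(V,Q \right)} = - 103 Q + Q V$
$\frac{b}{\left(-1352 - 28732\right) \frac{1}{H + U{\left(-96,\frac{102}{-168} \right)}}} = \frac{54709}{\left(-1352 - 28732\right) \frac{1}{-27839 + \frac{102}{-168} \left(-103 - 96\right)}} = \frac{54709}{\left(-30084\right) \frac{1}{-27839 + 102 \left(- \frac{1}{168}\right) \left(-199\right)}} = \frac{54709}{\left(-30084\right) \frac{1}{-27839 - - \frac{3383}{28}}} = \frac{54709}{\left(-30084\right) \frac{1}{-27839 + \frac{3383}{28}}} = \frac{54709}{\left(-30084\right) \frac{1}{- \frac{776109}{28}}} = \frac{54709}{\left(-30084\right) \left(- \frac{28}{776109}\right)} = \frac{54709}{\frac{280784}{258703}} = 54709 \cdot \frac{258703}{280784} = \frac{14153382427}{280784}$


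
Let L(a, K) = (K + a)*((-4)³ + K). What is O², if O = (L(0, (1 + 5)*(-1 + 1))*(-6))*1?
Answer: 0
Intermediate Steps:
L(a, K) = (-64 + K)*(K + a) (L(a, K) = (K + a)*(-64 + K) = (-64 + K)*(K + a))
O = 0 (O = ((((1 + 5)*(-1 + 1))² - 64*(1 + 5)*(-1 + 1) - 64*0 + ((1 + 5)*(-1 + 1))*0)*(-6))*1 = (((6*0)² - 384*0 + 0 + (6*0)*0)*(-6))*1 = ((0² - 64*0 + 0 + 0*0)*(-6))*1 = ((0 + 0 + 0 + 0)*(-6))*1 = (0*(-6))*1 = 0*1 = 0)
O² = 0² = 0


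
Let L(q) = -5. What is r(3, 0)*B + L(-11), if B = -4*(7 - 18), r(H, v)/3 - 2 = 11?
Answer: 1711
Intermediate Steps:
r(H, v) = 39 (r(H, v) = 6 + 3*11 = 6 + 33 = 39)
B = 44 (B = -4*(-11) = 44)
r(3, 0)*B + L(-11) = 39*44 - 5 = 1716 - 5 = 1711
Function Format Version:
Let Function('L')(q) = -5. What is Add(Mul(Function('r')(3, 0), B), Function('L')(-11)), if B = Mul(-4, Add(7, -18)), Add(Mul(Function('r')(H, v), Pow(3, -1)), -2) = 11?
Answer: 1711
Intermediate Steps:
Function('r')(H, v) = 39 (Function('r')(H, v) = Add(6, Mul(3, 11)) = Add(6, 33) = 39)
B = 44 (B = Mul(-4, -11) = 44)
Add(Mul(Function('r')(3, 0), B), Function('L')(-11)) = Add(Mul(39, 44), -5) = Add(1716, -5) = 1711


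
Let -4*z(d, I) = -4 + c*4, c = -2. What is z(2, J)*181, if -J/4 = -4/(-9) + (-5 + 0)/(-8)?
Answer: 543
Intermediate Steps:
J = -77/18 (J = -4*(-4/(-9) + (-5 + 0)/(-8)) = -4*(-4*(-1/9) - 5*(-1/8)) = -4*(4/9 + 5/8) = -4*77/72 = -77/18 ≈ -4.2778)
z(d, I) = 3 (z(d, I) = -(-4 - 2*4)/4 = -(-4 - 8)/4 = -1/4*(-12) = 3)
z(2, J)*181 = 3*181 = 543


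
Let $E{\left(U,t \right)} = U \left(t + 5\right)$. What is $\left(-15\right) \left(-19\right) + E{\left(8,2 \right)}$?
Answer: $341$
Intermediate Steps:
$E{\left(U,t \right)} = U \left(5 + t\right)$
$\left(-15\right) \left(-19\right) + E{\left(8,2 \right)} = \left(-15\right) \left(-19\right) + 8 \left(5 + 2\right) = 285 + 8 \cdot 7 = 285 + 56 = 341$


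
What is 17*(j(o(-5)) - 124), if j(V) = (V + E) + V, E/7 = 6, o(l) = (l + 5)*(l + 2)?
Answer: -1394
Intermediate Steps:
o(l) = (2 + l)*(5 + l) (o(l) = (5 + l)*(2 + l) = (2 + l)*(5 + l))
E = 42 (E = 7*6 = 42)
j(V) = 42 + 2*V (j(V) = (V + 42) + V = (42 + V) + V = 42 + 2*V)
17*(j(o(-5)) - 124) = 17*((42 + 2*(10 + (-5)**2 + 7*(-5))) - 124) = 17*((42 + 2*(10 + 25 - 35)) - 124) = 17*((42 + 2*0) - 124) = 17*((42 + 0) - 124) = 17*(42 - 124) = 17*(-82) = -1394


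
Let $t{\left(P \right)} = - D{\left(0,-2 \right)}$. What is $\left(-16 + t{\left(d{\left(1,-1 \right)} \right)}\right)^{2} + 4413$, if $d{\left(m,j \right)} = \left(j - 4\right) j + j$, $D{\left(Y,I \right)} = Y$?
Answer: $4669$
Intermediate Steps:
$d{\left(m,j \right)} = j + j \left(-4 + j\right)$ ($d{\left(m,j \right)} = \left(j - 4\right) j + j = \left(-4 + j\right) j + j = j \left(-4 + j\right) + j = j + j \left(-4 + j\right)$)
$t{\left(P \right)} = 0$ ($t{\left(P \right)} = \left(-1\right) 0 = 0$)
$\left(-16 + t{\left(d{\left(1,-1 \right)} \right)}\right)^{2} + 4413 = \left(-16 + 0\right)^{2} + 4413 = \left(-16\right)^{2} + 4413 = 256 + 4413 = 4669$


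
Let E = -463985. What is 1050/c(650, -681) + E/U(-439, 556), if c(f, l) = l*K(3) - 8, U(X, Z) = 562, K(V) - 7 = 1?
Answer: -633023065/766568 ≈ -825.79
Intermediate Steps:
K(V) = 8 (K(V) = 7 + 1 = 8)
c(f, l) = -8 + 8*l (c(f, l) = l*8 - 8 = 8*l - 8 = -8 + 8*l)
1050/c(650, -681) + E/U(-439, 556) = 1050/(-8 + 8*(-681)) - 463985/562 = 1050/(-8 - 5448) - 463985*1/562 = 1050/(-5456) - 463985/562 = 1050*(-1/5456) - 463985/562 = -525/2728 - 463985/562 = -633023065/766568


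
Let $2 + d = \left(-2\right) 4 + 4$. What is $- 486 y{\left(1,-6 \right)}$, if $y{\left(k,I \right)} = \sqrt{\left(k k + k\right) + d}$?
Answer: $- 972 i \approx - 972.0 i$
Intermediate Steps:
$d = -6$ ($d = -2 + \left(\left(-2\right) 4 + 4\right) = -2 + \left(-8 + 4\right) = -2 - 4 = -6$)
$y{\left(k,I \right)} = \sqrt{-6 + k + k^{2}}$ ($y{\left(k,I \right)} = \sqrt{\left(k k + k\right) - 6} = \sqrt{\left(k^{2} + k\right) - 6} = \sqrt{\left(k + k^{2}\right) - 6} = \sqrt{-6 + k + k^{2}}$)
$- 486 y{\left(1,-6 \right)} = - 486 \sqrt{-6 + 1 + 1^{2}} = - 486 \sqrt{-6 + 1 + 1} = - 486 \sqrt{-4} = - 486 \cdot 2 i = - 972 i$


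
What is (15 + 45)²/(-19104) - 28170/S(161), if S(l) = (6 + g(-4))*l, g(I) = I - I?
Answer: -1880685/64078 ≈ -29.350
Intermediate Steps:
g(I) = 0
S(l) = 6*l (S(l) = (6 + 0)*l = 6*l)
(15 + 45)²/(-19104) - 28170/S(161) = (15 + 45)²/(-19104) - 28170/(6*161) = 60²*(-1/19104) - 28170/966 = 3600*(-1/19104) - 28170*1/966 = -75/398 - 4695/161 = -1880685/64078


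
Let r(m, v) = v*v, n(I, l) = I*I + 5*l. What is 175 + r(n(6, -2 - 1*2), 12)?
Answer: 319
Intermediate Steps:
n(I, l) = I² + 5*l
r(m, v) = v²
175 + r(n(6, -2 - 1*2), 12) = 175 + 12² = 175 + 144 = 319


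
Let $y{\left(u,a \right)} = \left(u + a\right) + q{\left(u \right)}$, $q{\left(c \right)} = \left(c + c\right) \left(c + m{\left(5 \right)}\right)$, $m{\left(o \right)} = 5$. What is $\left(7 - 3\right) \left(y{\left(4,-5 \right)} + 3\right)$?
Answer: $296$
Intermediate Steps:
$q{\left(c \right)} = 2 c \left(5 + c\right)$ ($q{\left(c \right)} = \left(c + c\right) \left(c + 5\right) = 2 c \left(5 + c\right)$)
$y{\left(u,a \right)} = a + u + 2 u \left(5 + u\right)$ ($y{\left(u,a \right)} = \left(u + a\right) + 2 u \left(5 + u\right) = \left(a + u\right) + 2 u \left(5 + u\right) = a + u + 2 u \left(5 + u\right)$)
$\left(7 - 3\right) \left(y{\left(4,-5 \right)} + 3\right) = \left(7 - 3\right) \left(\left(-5 + 4 + 2 \cdot 4 \left(5 + 4\right)\right) + 3\right) = \left(7 + \left(-6 + 3\right)\right) \left(\left(-5 + 4 + 2 \cdot 4 \cdot 9\right) + 3\right) = \left(7 - 3\right) \left(\left(-5 + 4 + 72\right) + 3\right) = 4 \left(71 + 3\right) = 4 \cdot 74 = 296$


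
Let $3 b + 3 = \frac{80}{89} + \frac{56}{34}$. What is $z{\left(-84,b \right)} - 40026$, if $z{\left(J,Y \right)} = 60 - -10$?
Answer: $-39956$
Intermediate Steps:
$b = - \frac{229}{1513}$ ($b = -1 + \frac{\frac{80}{89} + \frac{56}{34}}{3} = -1 + \frac{80 \cdot \frac{1}{89} + 56 \cdot \frac{1}{34}}{3} = -1 + \frac{\frac{80}{89} + \frac{28}{17}}{3} = -1 + \frac{1}{3} \cdot \frac{3852}{1513} = -1 + \frac{1284}{1513} = - \frac{229}{1513} \approx -0.15136$)
$z{\left(J,Y \right)} = 70$ ($z{\left(J,Y \right)} = 60 + 10 = 70$)
$z{\left(-84,b \right)} - 40026 = 70 - 40026 = -39956$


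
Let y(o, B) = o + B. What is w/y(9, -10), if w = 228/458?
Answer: -114/229 ≈ -0.49782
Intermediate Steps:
y(o, B) = B + o
w = 114/229 (w = 228*(1/458) = 114/229 ≈ 0.49782)
w/y(9, -10) = 114/(229*(-10 + 9)) = (114/229)/(-1) = (114/229)*(-1) = -114/229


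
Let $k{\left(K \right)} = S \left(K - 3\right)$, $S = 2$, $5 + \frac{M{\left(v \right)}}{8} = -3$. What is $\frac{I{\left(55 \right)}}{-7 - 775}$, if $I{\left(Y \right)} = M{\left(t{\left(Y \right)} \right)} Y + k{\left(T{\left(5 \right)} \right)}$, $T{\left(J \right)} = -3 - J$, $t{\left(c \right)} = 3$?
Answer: $\frac{77}{17} \approx 4.5294$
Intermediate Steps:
$M{\left(v \right)} = -64$ ($M{\left(v \right)} = -40 + 8 \left(-3\right) = -40 - 24 = -64$)
$k{\left(K \right)} = -6 + 2 K$ ($k{\left(K \right)} = 2 \left(K - 3\right) = 2 \left(-3 + K\right) = -6 + 2 K$)
$I{\left(Y \right)} = -22 - 64 Y$ ($I{\left(Y \right)} = - 64 Y + \left(-6 + 2 \left(-3 - 5\right)\right) = - 64 Y + \left(-6 + 2 \left(-8\right)\right) = - 64 Y - 22 = -22 - 64 Y$)
$\frac{I{\left(55 \right)}}{-7 - 775} = \frac{-22 - 3520}{-7 - 775} = - \frac{3542}{-782} = \left(-3542\right) \left(- \frac{1}{782}\right) = \frac{77}{17}$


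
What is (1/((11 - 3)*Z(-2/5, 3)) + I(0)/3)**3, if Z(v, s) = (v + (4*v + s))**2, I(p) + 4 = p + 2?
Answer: -2197/13824 ≈ -0.15893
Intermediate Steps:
I(p) = -2 + p (I(p) = -4 + (p + 2) = -4 + (2 + p) = -2 + p)
Z(v, s) = (s + 5*v)**2 (Z(v, s) = (v + (s + 4*v))**2 = (s + 5*v)**2)
(1/((11 - 3)*Z(-2/5, 3)) + I(0)/3)**3 = (1/((11 - 3)*((3 + 5*(-2/5))**2)) + (-2 + 0)/3)**3 = (1/(8*((3 + 5*(-2*1/5))**2)) - 2*1/3)**3 = (1/(8*((3 + 5*(-2/5))**2)) - 2/3)**3 = (1/(8*((3 - 2)**2)) - 2/3)**3 = (1/(8*(1**2)) - 2/3)**3 = ((1/8)/1 - 2/3)**3 = ((1/8)*1 - 2/3)**3 = (1/8 - 2/3)**3 = (-13/24)**3 = -2197/13824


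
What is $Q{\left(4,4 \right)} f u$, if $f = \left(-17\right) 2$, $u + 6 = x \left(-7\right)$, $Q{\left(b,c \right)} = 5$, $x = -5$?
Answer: $-4930$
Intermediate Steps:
$u = 29$ ($u = -6 - -35 = -6 + 35 = 29$)
$f = -34$
$Q{\left(4,4 \right)} f u = 5 \left(-34\right) 29 = \left(-170\right) 29 = -4930$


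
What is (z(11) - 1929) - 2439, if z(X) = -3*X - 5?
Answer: -4406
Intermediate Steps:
z(X) = -5 - 3*X
(z(11) - 1929) - 2439 = ((-5 - 3*11) - 1929) - 2439 = ((-5 - 33) - 1929) - 2439 = (-38 - 1929) - 2439 = -1967 - 2439 = -4406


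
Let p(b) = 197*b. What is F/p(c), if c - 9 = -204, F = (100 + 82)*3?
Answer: -14/985 ≈ -0.014213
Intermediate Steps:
F = 546 (F = 182*3 = 546)
c = -195 (c = 9 - 204 = -195)
F/p(c) = 546/((197*(-195))) = 546/(-38415) = 546*(-1/38415) = -14/985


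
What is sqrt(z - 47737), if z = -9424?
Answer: I*sqrt(57161) ≈ 239.08*I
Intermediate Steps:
sqrt(z - 47737) = sqrt(-9424 - 47737) = sqrt(-57161) = I*sqrt(57161)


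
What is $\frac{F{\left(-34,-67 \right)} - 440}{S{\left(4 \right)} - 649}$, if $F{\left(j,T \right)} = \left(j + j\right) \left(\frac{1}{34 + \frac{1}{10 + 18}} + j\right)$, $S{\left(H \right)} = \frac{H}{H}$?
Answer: $- \frac{222764}{77193} \approx -2.8858$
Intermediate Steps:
$S{\left(H \right)} = 1$
$F{\left(j,T \right)} = 2 j \left(\frac{28}{953} + j\right)$ ($F{\left(j,T \right)} = 2 j \left(\frac{1}{34 + \frac{1}{28}} + j\right) = 2 j \left(\frac{1}{\frac{953}{28}} + j\right) = 2 j \left(\frac{28}{953} + j\right)$)
$\frac{F{\left(-34,-67 \right)} - 440}{S{\left(4 \right)} - 649} = \frac{\frac{2}{953} \left(-34\right) \left(28 + 953 \left(-34\right)\right) - 440}{1 - 649} = \frac{\frac{2}{953} \left(-34\right) \left(28 - 32402\right) - 440}{-648} = \left(\frac{2}{953} \left(-34\right) \left(-32374\right) - 440\right) \left(- \frac{1}{648}\right) = \left(\frac{2201432}{953} - 440\right) \left(- \frac{1}{648}\right) = \frac{1782112}{953} \left(- \frac{1}{648}\right) = - \frac{222764}{77193}$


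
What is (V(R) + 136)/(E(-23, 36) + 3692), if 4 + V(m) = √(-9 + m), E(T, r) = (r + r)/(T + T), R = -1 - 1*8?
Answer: 759/21220 + 69*I*√2/84880 ≈ 0.035768 + 0.0011496*I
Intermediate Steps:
R = -9 (R = -1 - 8 = -9)
E(T, r) = r/T (E(T, r) = (2*r)/((2*T)) = (2*r)*(1/(2*T)) = r/T)
V(m) = -4 + √(-9 + m)
(V(R) + 136)/(E(-23, 36) + 3692) = ((-4 + √(-9 - 9)) + 136)/(36/(-23) + 3692) = ((-4 + √(-18)) + 136)/(36*(-1/23) + 3692) = ((-4 + 3*I*√2) + 136)/(-36/23 + 3692) = (132 + 3*I*√2)/(84880/23) = (132 + 3*I*√2)*(23/84880) = 759/21220 + 69*I*√2/84880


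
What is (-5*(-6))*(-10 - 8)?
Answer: -540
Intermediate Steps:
(-5*(-6))*(-10 - 8) = 30*(-18) = -540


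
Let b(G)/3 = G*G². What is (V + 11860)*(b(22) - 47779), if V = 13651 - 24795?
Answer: -11337860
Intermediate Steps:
b(G) = 3*G³ (b(G) = 3*(G*G²) = 3*G³)
V = -11144
(V + 11860)*(b(22) - 47779) = (-11144 + 11860)*(3*22³ - 47779) = 716*(3*10648 - 47779) = 716*(31944 - 47779) = 716*(-15835) = -11337860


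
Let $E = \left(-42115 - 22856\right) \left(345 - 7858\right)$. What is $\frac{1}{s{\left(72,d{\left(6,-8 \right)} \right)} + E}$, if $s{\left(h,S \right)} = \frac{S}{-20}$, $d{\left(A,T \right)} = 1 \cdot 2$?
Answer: $\frac{10}{4881271229} \approx 2.0486 \cdot 10^{-9}$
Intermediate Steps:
$d{\left(A,T \right)} = 2$
$s{\left(h,S \right)} = - \frac{S}{20}$ ($s{\left(h,S \right)} = S \left(- \frac{1}{20}\right) = - \frac{S}{20}$)
$E = 488127123$ ($E = \left(-64971\right) \left(-7513\right) = 488127123$)
$\frac{1}{s{\left(72,d{\left(6,-8 \right)} \right)} + E} = \frac{1}{\left(- \frac{1}{20}\right) 2 + 488127123} = \frac{1}{- \frac{1}{10} + 488127123} = \frac{1}{\frac{4881271229}{10}} = \frac{10}{4881271229}$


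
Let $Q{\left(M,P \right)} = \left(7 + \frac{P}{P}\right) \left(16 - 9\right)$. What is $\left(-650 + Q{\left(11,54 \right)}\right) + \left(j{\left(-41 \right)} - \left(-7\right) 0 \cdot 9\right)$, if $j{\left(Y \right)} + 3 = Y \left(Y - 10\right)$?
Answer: $1494$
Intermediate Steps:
$j{\left(Y \right)} = -3 + Y \left(-10 + Y\right)$ ($j{\left(Y \right)} = -3 + Y \left(Y - 10\right) = -3 + Y \left(-10 + Y\right)$)
$Q{\left(M,P \right)} = 56$ ($Q{\left(M,P \right)} = \left(7 + 1\right) 7 = 8 \cdot 7 = 56$)
$\left(-650 + Q{\left(11,54 \right)}\right) + \left(j{\left(-41 \right)} - \left(-7\right) 0 \cdot 9\right) = \left(-650 + 56\right) - \left(-2088 + \left(-7\right) 0 \cdot 9\right) = -594 + \left(\left(-3 + 1681 + 410\right) - 0 \cdot 9\right) = -594 + \left(2088 - 0\right) = -594 + \left(2088 + 0\right) = -594 + 2088 = 1494$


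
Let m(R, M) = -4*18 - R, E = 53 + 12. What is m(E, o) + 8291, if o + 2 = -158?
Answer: 8154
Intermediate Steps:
o = -160 (o = -2 - 158 = -160)
E = 65
m(R, M) = -72 - R
m(E, o) + 8291 = (-72 - 1*65) + 8291 = (-72 - 65) + 8291 = -137 + 8291 = 8154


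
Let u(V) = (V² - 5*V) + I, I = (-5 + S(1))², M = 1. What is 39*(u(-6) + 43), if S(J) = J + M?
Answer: 4602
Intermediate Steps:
S(J) = 1 + J (S(J) = J + 1 = 1 + J)
I = 9 (I = (-5 + (1 + 1))² = (-5 + 2)² = (-3)² = 9)
u(V) = 9 + V² - 5*V (u(V) = (V² - 5*V) + 9 = 9 + V² - 5*V)
39*(u(-6) + 43) = 39*((9 + (-6)² - 5*(-6)) + 43) = 39*((9 + 36 + 30) + 43) = 39*(75 + 43) = 39*118 = 4602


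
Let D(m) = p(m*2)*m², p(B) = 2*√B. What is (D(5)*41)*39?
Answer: 79950*√10 ≈ 2.5282e+5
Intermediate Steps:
D(m) = 2*√2*m^(5/2) (D(m) = (2*√(m*2))*m² = (2*√(2*m))*m² = (2*(√2*√m))*m² = (2*√2*√m)*m² = 2*√2*m^(5/2))
(D(5)*41)*39 = ((2*√2*5^(5/2))*41)*39 = ((2*√2*(25*√5))*41)*39 = ((50*√10)*41)*39 = (2050*√10)*39 = 79950*√10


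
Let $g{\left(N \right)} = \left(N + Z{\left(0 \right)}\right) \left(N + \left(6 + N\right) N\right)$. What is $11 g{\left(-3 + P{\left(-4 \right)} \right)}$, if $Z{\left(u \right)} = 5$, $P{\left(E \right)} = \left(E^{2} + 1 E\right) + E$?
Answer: $6600$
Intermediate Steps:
$P{\left(E \right)} = E^{2} + 2 E$ ($P{\left(E \right)} = \left(E^{2} + E\right) + E = \left(E + E^{2}\right) + E = E^{2} + 2 E$)
$g{\left(N \right)} = \left(5 + N\right) \left(N + N \left(6 + N\right)\right)$ ($g{\left(N \right)} = \left(N + 5\right) \left(N + \left(6 + N\right) N\right) = \left(5 + N\right) \left(N + N \left(6 + N\right)\right)$)
$11 g{\left(-3 + P{\left(-4 \right)} \right)} = 11 \left(-3 - 4 \left(2 - 4\right)\right) \left(35 + \left(-3 - 4 \left(2 - 4\right)\right)^{2} + 12 \left(-3 - 4 \left(2 - 4\right)\right)\right) = 11 \left(-3 - -8\right) \left(35 + \left(-3 - -8\right)^{2} + 12 \left(-3 - -8\right)\right) = 11 \left(-3 + 8\right) \left(35 + \left(-3 + 8\right)^{2} + 12 \left(-3 + 8\right)\right) = 11 \cdot 5 \left(35 + 5^{2} + 12 \cdot 5\right) = 11 \cdot 5 \left(35 + 25 + 60\right) = 11 \cdot 5 \cdot 120 = 11 \cdot 600 = 6600$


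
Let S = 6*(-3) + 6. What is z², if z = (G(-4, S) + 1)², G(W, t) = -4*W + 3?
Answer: 160000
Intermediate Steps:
S = -12 (S = -18 + 6 = -12)
G(W, t) = 3 - 4*W
z = 400 (z = ((3 - 4*(-4)) + 1)² = ((3 + 16) + 1)² = (19 + 1)² = 20² = 400)
z² = 400² = 160000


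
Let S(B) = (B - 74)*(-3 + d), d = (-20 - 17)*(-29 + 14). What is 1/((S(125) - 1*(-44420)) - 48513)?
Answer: 1/24059 ≈ 4.1564e-5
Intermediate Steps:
d = 555 (d = -37*(-15) = 555)
S(B) = -40848 + 552*B (S(B) = (B - 74)*(-3 + 555) = (-74 + B)*552 = -40848 + 552*B)
1/((S(125) - 1*(-44420)) - 48513) = 1/(((-40848 + 552*125) - 1*(-44420)) - 48513) = 1/(((-40848 + 69000) + 44420) - 48513) = 1/((28152 + 44420) - 48513) = 1/(72572 - 48513) = 1/24059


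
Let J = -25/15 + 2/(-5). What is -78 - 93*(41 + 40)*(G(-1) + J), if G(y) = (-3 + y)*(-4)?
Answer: -525189/5 ≈ -1.0504e+5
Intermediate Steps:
G(y) = 12 - 4*y
J = -31/15 (J = -25*1/15 + 2*(-⅕) = -5/3 - ⅖ = -31/15 ≈ -2.0667)
-78 - 93*(41 + 40)*(G(-1) + J) = -78 - 93*(41 + 40)*((12 - 4*(-1)) - 31/15) = -78 - 7533*((12 + 4) - 31/15) = -78 - 7533*(16 - 31/15) = -78 - 7533*209/15 = -78 - 93*5643/5 = -78 - 524799/5 = -525189/5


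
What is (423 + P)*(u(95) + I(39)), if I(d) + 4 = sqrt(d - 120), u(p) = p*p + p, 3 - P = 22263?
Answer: -199066092 - 196533*I ≈ -1.9907e+8 - 1.9653e+5*I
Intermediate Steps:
P = -22260 (P = 3 - 1*22263 = 3 - 22263 = -22260)
u(p) = p + p**2 (u(p) = p**2 + p = p + p**2)
I(d) = -4 + sqrt(-120 + d) (I(d) = -4 + sqrt(d - 120) = -4 + sqrt(-120 + d))
(423 + P)*(u(95) + I(39)) = (423 - 22260)*(95*(1 + 95) + (-4 + sqrt(-120 + 39))) = -21837*(95*96 + (-4 + sqrt(-81))) = -21837*(9120 + (-4 + 9*I)) = -21837*(9116 + 9*I) = -199066092 - 196533*I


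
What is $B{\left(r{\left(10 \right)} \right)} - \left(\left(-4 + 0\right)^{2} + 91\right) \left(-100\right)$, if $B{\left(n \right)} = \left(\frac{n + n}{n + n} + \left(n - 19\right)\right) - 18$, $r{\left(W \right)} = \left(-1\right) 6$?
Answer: $10658$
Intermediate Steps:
$r{\left(W \right)} = -6$
$B{\left(n \right)} = -36 + n$ ($B{\left(n \right)} = \left(\frac{2 n}{2 n} + \left(n - 19\right)\right) - 18 = \left(2 n \frac{1}{2 n} + \left(-19 + n\right)\right) - 18 = \left(1 + \left(-19 + n\right)\right) - 18 = \left(-18 + n\right) - 18 = -36 + n$)
$B{\left(r{\left(10 \right)} \right)} - \left(\left(-4 + 0\right)^{2} + 91\right) \left(-100\right) = \left(-36 - 6\right) - \left(\left(-4 + 0\right)^{2} + 91\right) \left(-100\right) = -42 - \left(\left(-4\right)^{2} + 91\right) \left(-100\right) = -42 - \left(16 + 91\right) \left(-100\right) = -42 - 107 \left(-100\right) = -42 - -10700 = -42 + 10700 = 10658$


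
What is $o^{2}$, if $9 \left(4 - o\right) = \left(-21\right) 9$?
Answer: $625$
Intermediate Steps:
$o = 25$ ($o = 4 - \frac{\left(-21\right) 9}{9} = 4 - -21 = 4 + 21 = 25$)
$o^{2} = 25^{2} = 625$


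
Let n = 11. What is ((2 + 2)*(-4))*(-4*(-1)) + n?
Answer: -53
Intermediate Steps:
((2 + 2)*(-4))*(-4*(-1)) + n = ((2 + 2)*(-4))*(-4*(-1)) + 11 = (4*(-4))*4 + 11 = -16*4 + 11 = -64 + 11 = -53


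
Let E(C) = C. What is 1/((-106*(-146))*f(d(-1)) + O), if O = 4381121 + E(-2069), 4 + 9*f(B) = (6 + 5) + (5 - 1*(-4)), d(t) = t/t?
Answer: 9/39659084 ≈ 2.2693e-7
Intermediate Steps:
d(t) = 1
f(B) = 16/9 (f(B) = -4/9 + ((6 + 5) + (5 - 1*(-4)))/9 = -4/9 + (11 + (5 + 4))/9 = -4/9 + (11 + 9)/9 = -4/9 + (1/9)*20 = -4/9 + 20/9 = 16/9)
O = 4379052 (O = 4381121 - 2069 = 4379052)
1/((-106*(-146))*f(d(-1)) + O) = 1/(-106*(-146)*(16/9) + 4379052) = 1/(15476*(16/9) + 4379052) = 1/(247616/9 + 4379052) = 1/(39659084/9) = 9/39659084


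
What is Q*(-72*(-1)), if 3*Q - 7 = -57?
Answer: -1200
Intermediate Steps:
Q = -50/3 (Q = 7/3 + (⅓)*(-57) = 7/3 - 19 = -50/3 ≈ -16.667)
Q*(-72*(-1)) = -(-1200)*(-1) = -50/3*72 = -1200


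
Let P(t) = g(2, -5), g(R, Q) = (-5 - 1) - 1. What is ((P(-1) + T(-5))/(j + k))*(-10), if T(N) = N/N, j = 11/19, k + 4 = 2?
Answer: -380/9 ≈ -42.222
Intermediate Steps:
k = -2 (k = -4 + 2 = -2)
j = 11/19 (j = 11*(1/19) = 11/19 ≈ 0.57895)
g(R, Q) = -7 (g(R, Q) = -6 - 1 = -7)
P(t) = -7
T(N) = 1
((P(-1) + T(-5))/(j + k))*(-10) = ((-7 + 1)/(11/19 - 2))*(-10) = -6/(-27/19)*(-10) = -6*(-19/27)*(-10) = (38/9)*(-10) = -380/9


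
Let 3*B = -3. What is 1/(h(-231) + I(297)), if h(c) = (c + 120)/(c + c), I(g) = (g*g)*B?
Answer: -154/13584149 ≈ -1.1337e-5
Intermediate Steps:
B = -1 (B = (1/3)*(-3) = -1)
I(g) = -g**2 (I(g) = (g*g)*(-1) = g**2*(-1) = -g**2)
h(c) = (120 + c)/(2*c) (h(c) = (120 + c)/((2*c)) = (120 + c)*(1/(2*c)) = (120 + c)/(2*c))
1/(h(-231) + I(297)) = 1/((1/2)*(120 - 231)/(-231) - 1*297**2) = 1/((1/2)*(-1/231)*(-111) - 1*88209) = 1/(37/154 - 88209) = 1/(-13584149/154) = -154/13584149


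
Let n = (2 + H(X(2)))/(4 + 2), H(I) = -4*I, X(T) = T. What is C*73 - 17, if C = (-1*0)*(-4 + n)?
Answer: -17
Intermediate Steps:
n = -1 (n = (2 - 4*2)/(4 + 2) = (2 - 8)/6 = -6*⅙ = -1)
C = 0 (C = (-1*0)*(-4 - 1) = 0*(-5) = 0)
C*73 - 17 = 0*73 - 17 = 0 - 17 = -17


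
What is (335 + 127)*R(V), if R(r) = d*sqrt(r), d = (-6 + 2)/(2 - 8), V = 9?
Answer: 924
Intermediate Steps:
d = 2/3 (d = -4/(-6) = -4*(-1/6) = 2/3 ≈ 0.66667)
R(r) = 2*sqrt(r)/3
(335 + 127)*R(V) = (335 + 127)*(2*sqrt(9)/3) = 462*((2/3)*3) = 462*2 = 924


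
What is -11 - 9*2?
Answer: -29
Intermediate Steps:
-11 - 9*2 = -11 - 18 = -29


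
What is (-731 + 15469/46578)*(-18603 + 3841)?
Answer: 251197934669/23289 ≈ 1.0786e+7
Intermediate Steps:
(-731 + 15469/46578)*(-18603 + 3841) = (-731 + 15469*(1/46578))*(-14762) = (-731 + 15469/46578)*(-14762) = -34033049/46578*(-14762) = 251197934669/23289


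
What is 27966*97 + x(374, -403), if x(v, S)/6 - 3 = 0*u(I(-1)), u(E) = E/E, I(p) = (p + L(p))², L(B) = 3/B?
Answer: 2712720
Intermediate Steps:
I(p) = (p + 3/p)²
u(E) = 1
x(v, S) = 18 (x(v, S) = 18 + 6*(0*1) = 18 + 6*0 = 18 + 0 = 18)
27966*97 + x(374, -403) = 27966*97 + 18 = 2712702 + 18 = 2712720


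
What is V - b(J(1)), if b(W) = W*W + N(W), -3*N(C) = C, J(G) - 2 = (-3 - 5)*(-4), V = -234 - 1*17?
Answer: -4187/3 ≈ -1395.7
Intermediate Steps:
V = -251 (V = -234 - 17 = -251)
J(G) = 34 (J(G) = 2 + (-3 - 5)*(-4) = 2 - 8*(-4) = 2 + 32 = 34)
N(C) = -C/3
b(W) = W² - W/3 (b(W) = W*W - W/3 = W² - W/3)
V - b(J(1)) = -251 - 34*(-⅓ + 34) = -251 - 34*101/3 = -251 - 1*3434/3 = -251 - 3434/3 = -4187/3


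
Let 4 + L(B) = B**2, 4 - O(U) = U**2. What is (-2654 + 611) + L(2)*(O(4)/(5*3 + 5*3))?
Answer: -2043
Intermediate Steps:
O(U) = 4 - U**2
L(B) = -4 + B**2
(-2654 + 611) + L(2)*(O(4)/(5*3 + 5*3)) = (-2654 + 611) + (-4 + 2**2)*((4 - 1*4**2)/(5*3 + 5*3)) = -2043 + (-4 + 4)*((4 - 1*16)/(15 + 15)) = -2043 + 0*((4 - 16)/30) = -2043 + 0*(-12*1/30) = -2043 + 0*(-2/5) = -2043 + 0 = -2043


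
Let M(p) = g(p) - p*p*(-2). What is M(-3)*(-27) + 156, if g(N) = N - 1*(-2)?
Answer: -303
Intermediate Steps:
g(N) = 2 + N (g(N) = N + 2 = 2 + N)
M(p) = 2 + p + 2*p² (M(p) = (2 + p) - p*p*(-2) = (2 + p) - p²*(-2) = (2 + p) - (-2)*p² = (2 + p) + 2*p² = 2 + p + 2*p²)
M(-3)*(-27) + 156 = (2 - 3 + 2*(-3)²)*(-27) + 156 = (2 - 3 + 2*9)*(-27) + 156 = (2 - 3 + 18)*(-27) + 156 = 17*(-27) + 156 = -459 + 156 = -303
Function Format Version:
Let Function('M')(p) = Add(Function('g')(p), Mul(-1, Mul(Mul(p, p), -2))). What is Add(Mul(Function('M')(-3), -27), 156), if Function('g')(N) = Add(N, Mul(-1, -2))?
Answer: -303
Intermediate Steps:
Function('g')(N) = Add(2, N) (Function('g')(N) = Add(N, 2) = Add(2, N))
Function('M')(p) = Add(2, p, Mul(2, Pow(p, 2))) (Function('M')(p) = Add(Add(2, p), Mul(-1, Mul(Mul(p, p), -2))) = Add(Add(2, p), Mul(-1, Mul(Pow(p, 2), -2))) = Add(Add(2, p), Mul(-1, Mul(-2, Pow(p, 2)))) = Add(Add(2, p), Mul(2, Pow(p, 2))) = Add(2, p, Mul(2, Pow(p, 2))))
Add(Mul(Function('M')(-3), -27), 156) = Add(Mul(Add(2, -3, Mul(2, Pow(-3, 2))), -27), 156) = Add(Mul(Add(2, -3, Mul(2, 9)), -27), 156) = Add(Mul(Add(2, -3, 18), -27), 156) = Add(Mul(17, -27), 156) = Add(-459, 156) = -303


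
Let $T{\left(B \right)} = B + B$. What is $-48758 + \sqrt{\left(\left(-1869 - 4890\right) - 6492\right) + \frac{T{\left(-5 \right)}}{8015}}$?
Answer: $-48758 + \frac{i \sqrt{34049892065}}{1603} \approx -48758.0 + 115.11 i$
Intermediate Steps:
$T{\left(B \right)} = 2 B$
$-48758 + \sqrt{\left(\left(-1869 - 4890\right) - 6492\right) + \frac{T{\left(-5 \right)}}{8015}} = -48758 + \sqrt{\left(\left(-1869 - 4890\right) - 6492\right) + \frac{2 \left(-5\right)}{8015}} = -48758 + \sqrt{\left(-6759 - 6492\right) - \frac{2}{1603}} = -48758 + \sqrt{-13251 - \frac{2}{1603}} = -48758 + \sqrt{- \frac{21241355}{1603}} = -48758 + \frac{i \sqrt{34049892065}}{1603}$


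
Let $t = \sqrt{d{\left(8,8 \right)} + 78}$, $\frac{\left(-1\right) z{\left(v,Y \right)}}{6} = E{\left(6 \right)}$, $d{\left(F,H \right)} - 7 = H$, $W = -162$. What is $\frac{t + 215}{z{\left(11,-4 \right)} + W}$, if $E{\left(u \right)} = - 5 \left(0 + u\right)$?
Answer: $\frac{215}{18} + \frac{\sqrt{93}}{18} \approx 12.48$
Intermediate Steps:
$d{\left(F,H \right)} = 7 + H$
$E{\left(u \right)} = - 5 u$
$z{\left(v,Y \right)} = 180$ ($z{\left(v,Y \right)} = - 6 \left(\left(-5\right) 6\right) = \left(-6\right) \left(-30\right) = 180$)
$t = \sqrt{93}$ ($t = \sqrt{\left(7 + 8\right) + 78} = \sqrt{15 + 78} = \sqrt{93} \approx 9.6436$)
$\frac{t + 215}{z{\left(11,-4 \right)} + W} = \frac{\sqrt{93} + 215}{180 - 162} = \frac{215 + \sqrt{93}}{18} = \left(215 + \sqrt{93}\right) \frac{1}{18} = \frac{215}{18} + \frac{\sqrt{93}}{18}$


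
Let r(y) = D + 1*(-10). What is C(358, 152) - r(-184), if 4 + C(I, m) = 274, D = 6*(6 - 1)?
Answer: 250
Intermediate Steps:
D = 30 (D = 6*5 = 30)
r(y) = 20 (r(y) = 30 + 1*(-10) = 30 - 10 = 20)
C(I, m) = 270 (C(I, m) = -4 + 274 = 270)
C(358, 152) - r(-184) = 270 - 1*20 = 270 - 20 = 250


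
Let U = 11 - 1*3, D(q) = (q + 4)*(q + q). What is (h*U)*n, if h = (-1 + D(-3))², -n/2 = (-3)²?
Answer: -7056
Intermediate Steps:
n = -18 (n = -2*(-3)² = -2*9 = -18)
D(q) = 2*q*(4 + q) (D(q) = (4 + q)*(2*q) = 2*q*(4 + q))
h = 49 (h = (-1 + 2*(-3)*(4 - 3))² = (-1 + 2*(-3)*1)² = (-1 - 6)² = (-7)² = 49)
U = 8 (U = 11 - 3 = 8)
(h*U)*n = (49*8)*(-18) = 392*(-18) = -7056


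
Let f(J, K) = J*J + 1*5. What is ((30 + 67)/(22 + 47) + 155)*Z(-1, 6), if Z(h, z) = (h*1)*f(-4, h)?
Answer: -75544/23 ≈ -3284.5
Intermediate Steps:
f(J, K) = 5 + J**2 (f(J, K) = J**2 + 5 = 5 + J**2)
Z(h, z) = 21*h (Z(h, z) = (h*1)*(5 + (-4)**2) = h*(5 + 16) = h*21 = 21*h)
((30 + 67)/(22 + 47) + 155)*Z(-1, 6) = ((30 + 67)/(22 + 47) + 155)*(21*(-1)) = (97/69 + 155)*(-21) = (10792/69)*(-21) = -75544/23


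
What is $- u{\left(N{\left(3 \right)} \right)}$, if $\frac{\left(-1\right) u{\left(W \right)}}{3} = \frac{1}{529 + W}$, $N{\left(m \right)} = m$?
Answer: $\frac{3}{532} \approx 0.0056391$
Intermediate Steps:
$u{\left(W \right)} = - \frac{3}{529 + W}$
$- u{\left(N{\left(3 \right)} \right)} = - \frac{-3}{529 + 3} = - \frac{-3}{532} = \left(-1\right) \left(- \frac{3}{532}\right) = \frac{3}{532}$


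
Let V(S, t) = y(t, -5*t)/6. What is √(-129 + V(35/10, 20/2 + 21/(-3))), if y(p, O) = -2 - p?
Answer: I*√4674/6 ≈ 11.394*I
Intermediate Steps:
V(S, t) = -⅓ - t/6 (V(S, t) = (-2 - t)/6 = -⅓ - t/6)
√(-129 + V(35/10, 20/2 + 21/(-3))) = √(-129 + (-⅓ - (20/2 + 21/(-3))/6)) = √(-129 + (-⅓ - (20*(½) + 21*(-⅓))/6)) = √(-129 + (-⅓ - (10 - 7)/6)) = √(-129 + (-⅓ - ⅙*3)) = √(-129 + (-⅓ - ½)) = √(-129 - ⅚) = √(-779/6) = I*√4674/6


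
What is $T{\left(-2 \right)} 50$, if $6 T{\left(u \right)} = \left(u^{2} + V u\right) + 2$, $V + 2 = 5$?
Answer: $0$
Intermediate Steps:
$V = 3$ ($V = -2 + 5 = 3$)
$T{\left(u \right)} = \frac{1}{3} + \frac{u}{2} + \frac{u^{2}}{6}$ ($T{\left(u \right)} = \frac{\left(u^{2} + 3 u\right) + 2}{6} = \frac{2 + u^{2} + 3 u}{6} = \frac{1}{3} + \frac{u}{2} + \frac{u^{2}}{6}$)
$T{\left(-2 \right)} 50 = \left(\frac{1}{3} + \frac{1}{2} \left(-2\right) + \frac{\left(-2\right)^{2}}{6}\right) 50 = \left(\frac{1}{3} - 1 + \frac{1}{6} \cdot 4\right) 50 = \left(\frac{1}{3} - 1 + \frac{2}{3}\right) 50 = 0 \cdot 50 = 0$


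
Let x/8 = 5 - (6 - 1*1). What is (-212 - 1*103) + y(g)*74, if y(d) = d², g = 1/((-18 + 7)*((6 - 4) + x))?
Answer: -76193/242 ≈ -314.85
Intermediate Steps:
x = 0 (x = 8*(5 - (6 - 1*1)) = 8*(5 - (6 - 1)) = 8*(5 - 1*5) = 8*(5 - 5) = 8*0 = 0)
g = -1/22 (g = 1/((-18 + 7)*((6 - 4) + 0)) = 1/((-11)*(2 + 0)) = -1/11/2 = -1/11*½ = -1/22 ≈ -0.045455)
(-212 - 1*103) + y(g)*74 = (-212 - 1*103) + (-1/22)²*74 = (-212 - 103) + (1/484)*74 = -315 + 37/242 = -76193/242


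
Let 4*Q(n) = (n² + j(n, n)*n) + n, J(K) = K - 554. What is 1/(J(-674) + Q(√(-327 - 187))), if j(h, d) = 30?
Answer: -4*I/(31*√514 + 5426*I) ≈ -0.00072503 - 9.3911e-5*I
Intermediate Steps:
J(K) = -554 + K
Q(n) = n²/4 + 31*n/4 (Q(n) = ((n² + 30*n) + n)/4 = (n² + 31*n)/4 = n²/4 + 31*n/4)
1/(J(-674) + Q(√(-327 - 187))) = 1/((-554 - 674) + √(-327 - 187)*(31 + √(-327 - 187))/4) = 1/(-1228 + √(-514)*(31 + √(-514))/4) = 1/(-1228 + (I*√514)*(31 + I*√514)/4) = 1/(-1228 + I*√514*(31 + I*√514)/4)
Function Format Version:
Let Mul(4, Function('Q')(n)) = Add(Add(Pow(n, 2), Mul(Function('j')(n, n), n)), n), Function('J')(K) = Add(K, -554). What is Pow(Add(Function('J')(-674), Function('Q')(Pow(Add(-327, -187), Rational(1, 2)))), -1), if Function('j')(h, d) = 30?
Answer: Mul(-4, I, Pow(Add(Mul(31, Pow(514, Rational(1, 2))), Mul(5426, I)), -1)) ≈ Add(-0.00072503, Mul(-9.3911e-5, I))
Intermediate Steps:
Function('J')(K) = Add(-554, K)
Function('Q')(n) = Add(Mul(Rational(1, 4), Pow(n, 2)), Mul(Rational(31, 4), n)) (Function('Q')(n) = Mul(Rational(1, 4), Add(Add(Pow(n, 2), Mul(30, n)), n)) = Mul(Rational(1, 4), Add(Pow(n, 2), Mul(31, n))) = Add(Mul(Rational(1, 4), Pow(n, 2)), Mul(Rational(31, 4), n)))
Pow(Add(Function('J')(-674), Function('Q')(Pow(Add(-327, -187), Rational(1, 2)))), -1) = Pow(Add(Add(-554, -674), Mul(Rational(1, 4), Pow(Add(-327, -187), Rational(1, 2)), Add(31, Pow(Add(-327, -187), Rational(1, 2))))), -1) = Pow(Add(-1228, Mul(Rational(1, 4), Pow(-514, Rational(1, 2)), Add(31, Pow(-514, Rational(1, 2))))), -1) = Pow(Add(-1228, Mul(Rational(1, 4), Mul(I, Pow(514, Rational(1, 2))), Add(31, Mul(I, Pow(514, Rational(1, 2)))))), -1) = Pow(Add(-1228, Mul(Rational(1, 4), I, Pow(514, Rational(1, 2)), Add(31, Mul(I, Pow(514, Rational(1, 2)))))), -1)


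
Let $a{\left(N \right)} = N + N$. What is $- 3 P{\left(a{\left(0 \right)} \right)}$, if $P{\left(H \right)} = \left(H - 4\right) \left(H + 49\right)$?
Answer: $588$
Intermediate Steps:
$a{\left(N \right)} = 2 N$
$P{\left(H \right)} = \left(-4 + H\right) \left(49 + H\right)$
$- 3 P{\left(a{\left(0 \right)} \right)} = - 3 \left(-196 + \left(2 \cdot 0\right)^{2} + 45 \cdot 2 \cdot 0\right) = - 3 \left(-196 + 0^{2} + 45 \cdot 0\right) = - 3 \left(-196 + 0 + 0\right) = \left(-3\right) \left(-196\right) = 588$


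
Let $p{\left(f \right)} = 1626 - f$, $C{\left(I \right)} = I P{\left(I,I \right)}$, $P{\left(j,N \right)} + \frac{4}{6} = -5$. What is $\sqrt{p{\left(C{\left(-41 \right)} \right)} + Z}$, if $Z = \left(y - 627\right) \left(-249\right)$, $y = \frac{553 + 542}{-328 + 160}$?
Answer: $\frac{\sqrt{1122889110}}{84} \approx 398.92$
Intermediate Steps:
$P{\left(j,N \right)} = - \frac{17}{3}$ ($P{\left(j,N \right)} = - \frac{2}{3} - 5 = - \frac{17}{3}$)
$y = - \frac{365}{56}$ ($y = \frac{1095}{-168} = 1095 \left(- \frac{1}{168}\right) = - \frac{365}{56} \approx -6.5179$)
$C{\left(I \right)} = - \frac{17 I}{3}$ ($C{\left(I \right)} = I \left(- \frac{17}{3}\right) = - \frac{17 I}{3}$)
$Z = \frac{8833773}{56}$ ($Z = \left(- \frac{365}{56} - 627\right) \left(-249\right) = \left(- \frac{35477}{56}\right) \left(-249\right) = \frac{8833773}{56} \approx 1.5775 \cdot 10^{5}$)
$\sqrt{p{\left(C{\left(-41 \right)} \right)} + Z} = \sqrt{\left(1626 - \left(- \frac{17}{3}\right) \left(-41\right)\right) + \frac{8833773}{56}} = \sqrt{\left(1626 - \frac{697}{3}\right) + \frac{8833773}{56}} = \sqrt{\frac{4181}{3} + \frac{8833773}{56}} = \sqrt{\frac{26735455}{168}} = \frac{\sqrt{1122889110}}{84}$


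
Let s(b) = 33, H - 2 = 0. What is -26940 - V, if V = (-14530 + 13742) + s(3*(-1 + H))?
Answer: -26185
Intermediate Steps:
H = 2 (H = 2 + 0 = 2)
V = -755 (V = (-14530 + 13742) + 33 = -788 + 33 = -755)
-26940 - V = -26940 - 1*(-755) = -26940 + 755 = -26185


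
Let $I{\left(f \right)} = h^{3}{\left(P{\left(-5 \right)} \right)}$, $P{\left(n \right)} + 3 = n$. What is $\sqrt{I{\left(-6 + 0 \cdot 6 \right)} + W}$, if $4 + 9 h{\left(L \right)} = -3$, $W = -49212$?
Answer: $\frac{i \sqrt{35875891}}{27} \approx 221.84 i$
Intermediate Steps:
$P{\left(n \right)} = -3 + n$
$h{\left(L \right)} = - \frac{7}{9}$ ($h{\left(L \right)} = - \frac{4}{9} + \frac{1}{9} \left(-3\right) = - \frac{4}{9} - \frac{1}{3} = - \frac{7}{9}$)
$I{\left(f \right)} = - \frac{343}{729}$ ($I{\left(f \right)} = \left(- \frac{7}{9}\right)^{3} = - \frac{343}{729}$)
$\sqrt{I{\left(-6 + 0 \cdot 6 \right)} + W} = \sqrt{- \frac{343}{729} - 49212} = \sqrt{- \frac{35875891}{729}} = \frac{i \sqrt{35875891}}{27}$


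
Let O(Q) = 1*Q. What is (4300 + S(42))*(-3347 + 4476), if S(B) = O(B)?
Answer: 4902118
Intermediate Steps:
O(Q) = Q
S(B) = B
(4300 + S(42))*(-3347 + 4476) = (4300 + 42)*(-3347 + 4476) = 4342*1129 = 4902118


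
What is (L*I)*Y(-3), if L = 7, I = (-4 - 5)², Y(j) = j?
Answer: -1701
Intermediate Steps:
I = 81 (I = (-9)² = 81)
(L*I)*Y(-3) = (7*81)*(-3) = 567*(-3) = -1701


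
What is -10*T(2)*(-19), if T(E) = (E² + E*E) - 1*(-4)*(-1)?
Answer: 760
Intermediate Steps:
T(E) = -4 + 2*E² (T(E) = (E² + E²) + 4*(-1) = 2*E² - 4 = -4 + 2*E²)
-10*T(2)*(-19) = -10*(-4 + 2*2²)*(-19) = -10*(-4 + 2*4)*(-19) = -10*(-4 + 8)*(-19) = -10*4*(-19) = -40*(-19) = 760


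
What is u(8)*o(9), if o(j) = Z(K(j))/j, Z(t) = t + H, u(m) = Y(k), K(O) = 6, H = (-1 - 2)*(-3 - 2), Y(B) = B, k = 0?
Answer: 0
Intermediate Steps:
H = 15 (H = -3*(-5) = 15)
u(m) = 0
Z(t) = 15 + t (Z(t) = t + 15 = 15 + t)
o(j) = 21/j (o(j) = (15 + 6)/j = 21/j)
u(8)*o(9) = 0*(21/9) = 0*(21*(⅑)) = 0*(7/3) = 0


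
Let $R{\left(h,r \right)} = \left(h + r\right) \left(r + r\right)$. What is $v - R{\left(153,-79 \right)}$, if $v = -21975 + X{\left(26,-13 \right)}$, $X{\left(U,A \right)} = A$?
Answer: $-10296$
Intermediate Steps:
$R{\left(h,r \right)} = 2 r \left(h + r\right)$ ($R{\left(h,r \right)} = \left(h + r\right) 2 r = 2 r \left(h + r\right)$)
$v = -21988$ ($v = -21975 - 13 = -21988$)
$v - R{\left(153,-79 \right)} = -21988 - 2 \left(-79\right) \left(153 - 79\right) = -21988 - 2 \left(-79\right) 74 = -21988 - -11692 = -21988 + 11692 = -10296$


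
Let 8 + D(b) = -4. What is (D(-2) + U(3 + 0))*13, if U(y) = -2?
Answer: -182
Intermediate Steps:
D(b) = -12 (D(b) = -8 - 4 = -12)
(D(-2) + U(3 + 0))*13 = (-12 - 2)*13 = -14*13 = -182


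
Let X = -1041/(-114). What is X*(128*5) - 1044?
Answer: 91204/19 ≈ 4800.2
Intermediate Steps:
X = 347/38 (X = -1041*(-1/114) = 347/38 ≈ 9.1316)
X*(128*5) - 1044 = 347*(128*5)/38 - 1044 = (347/38)*640 - 1044 = 111040/19 - 1044 = 91204/19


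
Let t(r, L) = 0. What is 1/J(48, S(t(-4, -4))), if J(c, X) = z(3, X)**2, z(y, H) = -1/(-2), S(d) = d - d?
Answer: 4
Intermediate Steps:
S(d) = 0
z(y, H) = 1/2 (z(y, H) = -1*(-1/2) = 1/2)
J(c, X) = 1/4 (J(c, X) = (1/2)**2 = 1/4)
1/J(48, S(t(-4, -4))) = 1/(1/4) = 4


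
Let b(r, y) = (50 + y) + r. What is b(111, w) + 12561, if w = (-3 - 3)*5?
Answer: 12692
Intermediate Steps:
w = -30 (w = -6*5 = -30)
b(r, y) = 50 + r + y
b(111, w) + 12561 = (50 + 111 - 30) + 12561 = 131 + 12561 = 12692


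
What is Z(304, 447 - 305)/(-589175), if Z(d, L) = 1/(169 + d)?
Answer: -1/278679775 ≈ -3.5883e-9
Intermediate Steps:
Z(304, 447 - 305)/(-589175) = 1/((169 + 304)*(-589175)) = -1/589175/473 = (1/473)*(-1/589175) = -1/278679775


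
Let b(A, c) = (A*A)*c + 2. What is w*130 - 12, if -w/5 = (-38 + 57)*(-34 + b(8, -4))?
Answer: 3556788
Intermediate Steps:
b(A, c) = 2 + c*A**2 (b(A, c) = A**2*c + 2 = c*A**2 + 2 = 2 + c*A**2)
w = 27360 (w = -5*(-38 + 57)*(-34 + (2 - 4*8**2)) = -95*(-34 + (2 - 4*64)) = -95*(-34 + (2 - 256)) = -95*(-34 - 254) = -95*(-288) = -5*(-5472) = 27360)
w*130 - 12 = 27360*130 - 12 = 3556800 - 12 = 3556788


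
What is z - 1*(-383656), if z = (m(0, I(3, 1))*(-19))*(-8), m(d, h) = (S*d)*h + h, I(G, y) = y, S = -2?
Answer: 383808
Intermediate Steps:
m(d, h) = h - 2*d*h (m(d, h) = (-2*d)*h + h = -2*d*h + h = h - 2*d*h)
z = 152 (z = ((1*(1 - 2*0))*(-19))*(-8) = ((1*(1 + 0))*(-19))*(-8) = ((1*1)*(-19))*(-8) = (1*(-19))*(-8) = -19*(-8) = 152)
z - 1*(-383656) = 152 - 1*(-383656) = 152 + 383656 = 383808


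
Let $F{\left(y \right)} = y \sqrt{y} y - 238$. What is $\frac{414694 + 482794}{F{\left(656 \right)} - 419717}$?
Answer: $\frac{376904573040}{121307669617751} + \frac{1544885583872 \sqrt{41}}{121307669617751} \approx 0.084653$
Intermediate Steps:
$F{\left(y \right)} = -238 + y^{\frac{5}{2}}$ ($F{\left(y \right)} = y^{\frac{3}{2}} y - 238 = y^{\frac{5}{2}} - 238 = -238 + y^{\frac{5}{2}}$)
$\frac{414694 + 482794}{F{\left(656 \right)} - 419717} = \frac{414694 + 482794}{\left(-238 + 656^{\frac{5}{2}}\right) - 419717} = \frac{897488}{\left(-238 + 1721344 \sqrt{41}\right) - 419717} = \frac{897488}{-419955 + 1721344 \sqrt{41}}$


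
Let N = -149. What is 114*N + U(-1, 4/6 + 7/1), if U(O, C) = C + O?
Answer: -50938/3 ≈ -16979.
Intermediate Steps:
114*N + U(-1, 4/6 + 7/1) = 114*(-149) + ((4/6 + 7/1) - 1) = -16986 + ((4*(⅙) + 7*1) - 1) = -16986 + ((⅔ + 7) - 1) = -16986 + (23/3 - 1) = -16986 + 20/3 = -50938/3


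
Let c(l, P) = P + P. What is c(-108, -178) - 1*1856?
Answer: -2212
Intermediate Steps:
c(l, P) = 2*P
c(-108, -178) - 1*1856 = 2*(-178) - 1*1856 = -356 - 1856 = -2212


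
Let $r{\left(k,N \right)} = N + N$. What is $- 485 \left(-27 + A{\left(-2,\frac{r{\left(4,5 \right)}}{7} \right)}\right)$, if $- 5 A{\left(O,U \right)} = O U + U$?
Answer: $\frac{90695}{7} \approx 12956.0$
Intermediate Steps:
$r{\left(k,N \right)} = 2 N$
$A{\left(O,U \right)} = - \frac{U}{5} - \frac{O U}{5}$ ($A{\left(O,U \right)} = - \frac{O U + U}{5} = - \frac{U + O U}{5} = - \frac{U}{5} - \frac{O U}{5}$)
$- 485 \left(-27 + A{\left(-2,\frac{r{\left(4,5 \right)}}{7} \right)}\right) = - 485 \left(-27 - \frac{\frac{2 \cdot 5}{7} \left(1 - 2\right)}{5}\right) = - 485 \left(-27 - \frac{1}{5} \cdot 10 \cdot \frac{1}{7} \left(-1\right)\right) = - 485 \left(-27 - \frac{2}{7} \left(-1\right)\right) = - 485 \left(-27 + \frac{2}{7}\right) = \left(-485\right) \left(- \frac{187}{7}\right) = \frac{90695}{7}$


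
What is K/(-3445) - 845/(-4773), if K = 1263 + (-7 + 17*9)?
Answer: -3814132/16442985 ≈ -0.23196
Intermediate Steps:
K = 1409 (K = 1263 + (-7 + 153) = 1263 + 146 = 1409)
K/(-3445) - 845/(-4773) = 1409/(-3445) - 845/(-4773) = 1409*(-1/3445) - 845*(-1/4773) = -1409/3445 + 845/4773 = -3814132/16442985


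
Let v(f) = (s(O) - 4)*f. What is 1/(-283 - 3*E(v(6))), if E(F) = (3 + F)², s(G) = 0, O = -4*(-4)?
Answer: -1/1606 ≈ -0.00062266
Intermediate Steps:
O = 16
v(f) = -4*f (v(f) = (0 - 4)*f = -4*f)
1/(-283 - 3*E(v(6))) = 1/(-283 - 3*(3 - 4*6)²) = 1/(-283 - 3*(3 - 24)²) = 1/(-283 - 3*(-21)²) = 1/(-283 - 3*441) = 1/(-283 - 1*1323) = 1/(-283 - 1323) = 1/(-1606) = -1/1606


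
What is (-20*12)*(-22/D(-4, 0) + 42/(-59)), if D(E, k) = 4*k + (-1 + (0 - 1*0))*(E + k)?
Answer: 87960/59 ≈ 1490.8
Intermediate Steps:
D(E, k) = -E + 3*k (D(E, k) = 4*k + (-1 + (0 + 0))*(E + k) = 4*k + (-1 + 0)*(E + k) = 4*k - (E + k) = 4*k + (-E - k) = -E + 3*k)
(-20*12)*(-22/D(-4, 0) + 42/(-59)) = (-20*12)*(-22/(-1*(-4) + 3*0) + 42/(-59)) = -240*(-22/(4 + 0) + 42*(-1/59)) = -240*(-22/4 - 42/59) = -240*(-22*¼ - 42/59) = -240*(-11/2 - 42/59) = -240*(-733/118) = 87960/59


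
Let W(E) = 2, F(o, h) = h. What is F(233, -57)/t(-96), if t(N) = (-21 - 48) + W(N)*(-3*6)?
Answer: 19/35 ≈ 0.54286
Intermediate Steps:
t(N) = -105 (t(N) = (-21 - 48) + 2*(-3*6) = -69 + 2*(-18) = -69 - 36 = -105)
F(233, -57)/t(-96) = -57/(-105) = -57*(-1/105) = 19/35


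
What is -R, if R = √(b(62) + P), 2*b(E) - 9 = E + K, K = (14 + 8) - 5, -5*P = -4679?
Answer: -√24495/5 ≈ -31.302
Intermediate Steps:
P = 4679/5 (P = -⅕*(-4679) = 4679/5 ≈ 935.80)
K = 17 (K = 22 - 5 = 17)
b(E) = 13 + E/2 (b(E) = 9/2 + (E + 17)/2 = 9/2 + (17 + E)/2 = 9/2 + (17/2 + E/2) = 13 + E/2)
R = √24495/5 (R = √((13 + (½)*62) + 4679/5) = √((13 + 31) + 4679/5) = √(44 + 4679/5) = √(4899/5) = √24495/5 ≈ 31.302)
-R = -√24495/5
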